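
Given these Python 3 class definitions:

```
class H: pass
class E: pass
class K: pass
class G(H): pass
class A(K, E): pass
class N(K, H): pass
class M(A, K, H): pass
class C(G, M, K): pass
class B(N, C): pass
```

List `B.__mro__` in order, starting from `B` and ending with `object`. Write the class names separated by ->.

B -> N -> C -> G -> M -> A -> K -> E -> H -> object

L[B] = B + merge(L[N], L[C], [N C])
  take N:  [N K H object] + [C G M A K E H object] + [N C]
  take C:  [K H object] + [C G M A K E H object] + [C]
  take G:  [K H object] + [G M A K E H object]
  take M:  [K H object] + [M A K E H object]
  take A:  [K H object] + [A K E H object]
  take K:  [K H object] + [K E H object]
  take E:  [H object] + [E H object]
  take H:  [H object] + [H object]
  take object:  [object] + [object]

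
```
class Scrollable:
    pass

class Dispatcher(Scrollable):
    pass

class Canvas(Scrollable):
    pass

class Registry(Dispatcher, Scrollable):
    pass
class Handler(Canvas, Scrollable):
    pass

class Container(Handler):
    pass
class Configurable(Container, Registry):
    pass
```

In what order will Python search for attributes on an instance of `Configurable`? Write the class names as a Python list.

[Configurable, Container, Handler, Canvas, Registry, Dispatcher, Scrollable, object]

L[Configurable] = Configurable + merge(L[Container], L[Registry], [Container Registry])
  take Container:  [Container Handler Canvas Scrollable object] + [Registry Dispatcher Scrollable object] + [Container Registry]
  take Handler:  [Handler Canvas Scrollable object] + [Registry Dispatcher Scrollable object] + [Registry]
  take Canvas:  [Canvas Scrollable object] + [Registry Dispatcher Scrollable object] + [Registry]
  take Registry:  [Scrollable object] + [Registry Dispatcher Scrollable object] + [Registry]
  take Dispatcher:  [Scrollable object] + [Dispatcher Scrollable object]
  take Scrollable:  [Scrollable object] + [Scrollable object]
  take object:  [object] + [object]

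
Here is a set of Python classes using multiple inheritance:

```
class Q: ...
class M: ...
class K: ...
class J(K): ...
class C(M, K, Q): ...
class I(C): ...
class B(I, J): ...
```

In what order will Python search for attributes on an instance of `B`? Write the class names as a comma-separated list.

L[B] = B + merge(L[I], L[J], [I J])
  take I:  [I C M K Q object] + [J K object] + [I J]
  take C:  [C M K Q object] + [J K object] + [J]
  take M:  [M K Q object] + [J K object] + [J]
  take J:  [K Q object] + [J K object] + [J]
  take K:  [K Q object] + [K object]
  take Q:  [Q object] + [object]
  take object:  [object] + [object]

B, I, C, M, J, K, Q, object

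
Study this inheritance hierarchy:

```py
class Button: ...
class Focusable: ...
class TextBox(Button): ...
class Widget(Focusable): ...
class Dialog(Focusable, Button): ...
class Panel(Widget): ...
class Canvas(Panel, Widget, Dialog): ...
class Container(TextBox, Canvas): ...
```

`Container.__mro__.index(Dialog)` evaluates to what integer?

5

L[Container] = Container + merge(L[TextBox], L[Canvas], [TextBox Canvas])
  take TextBox:  [TextBox Button object] + [Canvas Panel Widget Dialog Focusable Button object] + [TextBox Canvas]
  take Canvas:  [Button object] + [Canvas Panel Widget Dialog Focusable Button object] + [Canvas]
  take Panel:  [Button object] + [Panel Widget Dialog Focusable Button object]
  take Widget:  [Button object] + [Widget Dialog Focusable Button object]
  take Dialog:  [Button object] + [Dialog Focusable Button object]
  take Focusable:  [Button object] + [Focusable Button object]
  take Button:  [Button object] + [Button object]
  take object:  [object] + [object]
MRO: Container TextBox Canvas Panel Widget Dialog Focusable Button object
Dialog sits at index 5.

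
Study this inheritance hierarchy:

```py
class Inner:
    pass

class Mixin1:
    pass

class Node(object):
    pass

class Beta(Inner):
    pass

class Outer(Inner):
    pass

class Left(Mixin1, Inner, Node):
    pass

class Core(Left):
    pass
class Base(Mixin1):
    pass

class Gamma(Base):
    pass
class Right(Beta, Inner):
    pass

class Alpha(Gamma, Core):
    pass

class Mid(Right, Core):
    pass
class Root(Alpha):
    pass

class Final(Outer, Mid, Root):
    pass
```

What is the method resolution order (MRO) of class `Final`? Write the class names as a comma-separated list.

L[Final] = Final + merge(L[Outer], L[Mid], L[Root], [Outer Mid Root])
  take Outer:  [Outer Inner object] + [Mid Right Beta Core Left Mixin1 Inner Node object] + [Root Alpha Gamma Base Core Left Mixin1 Inner Node object] + [Outer Mid Root]
  take Mid:  [Inner object] + [Mid Right Beta Core Left Mixin1 Inner Node object] + [Root Alpha Gamma Base Core Left Mixin1 Inner Node object] + [Mid Root]
  take Right:  [Inner object] + [Right Beta Core Left Mixin1 Inner Node object] + [Root Alpha Gamma Base Core Left Mixin1 Inner Node object] + [Root]
  take Beta:  [Inner object] + [Beta Core Left Mixin1 Inner Node object] + [Root Alpha Gamma Base Core Left Mixin1 Inner Node object] + [Root]
  take Root:  [Inner object] + [Core Left Mixin1 Inner Node object] + [Root Alpha Gamma Base Core Left Mixin1 Inner Node object] + [Root]
  take Alpha:  [Inner object] + [Core Left Mixin1 Inner Node object] + [Alpha Gamma Base Core Left Mixin1 Inner Node object]
  take Gamma:  [Inner object] + [Core Left Mixin1 Inner Node object] + [Gamma Base Core Left Mixin1 Inner Node object]
  take Base:  [Inner object] + [Core Left Mixin1 Inner Node object] + [Base Core Left Mixin1 Inner Node object]
  take Core:  [Inner object] + [Core Left Mixin1 Inner Node object] + [Core Left Mixin1 Inner Node object]
  take Left:  [Inner object] + [Left Mixin1 Inner Node object] + [Left Mixin1 Inner Node object]
  take Mixin1:  [Inner object] + [Mixin1 Inner Node object] + [Mixin1 Inner Node object]
  take Inner:  [Inner object] + [Inner Node object] + [Inner Node object]
  take Node:  [object] + [Node object] + [Node object]
  take object:  [object] + [object] + [object]

Final, Outer, Mid, Right, Beta, Root, Alpha, Gamma, Base, Core, Left, Mixin1, Inner, Node, object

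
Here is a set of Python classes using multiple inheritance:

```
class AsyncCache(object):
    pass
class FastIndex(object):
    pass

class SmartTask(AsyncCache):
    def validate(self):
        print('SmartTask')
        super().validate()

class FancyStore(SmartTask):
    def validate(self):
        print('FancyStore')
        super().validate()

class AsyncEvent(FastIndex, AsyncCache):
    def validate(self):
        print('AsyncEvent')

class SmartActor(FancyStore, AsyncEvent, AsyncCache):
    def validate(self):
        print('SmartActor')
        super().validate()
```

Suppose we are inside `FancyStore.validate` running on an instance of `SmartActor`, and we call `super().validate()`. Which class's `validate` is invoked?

SmartTask

L[SmartActor] = SmartActor + merge(L[FancyStore], L[AsyncEvent], L[AsyncCache], [FancyStore AsyncEvent AsyncCache])
  take FancyStore:  [FancyStore SmartTask AsyncCache object] + [AsyncEvent FastIndex AsyncCache object] + [AsyncCache object] + [FancyStore AsyncEvent AsyncCache]
  take SmartTask:  [SmartTask AsyncCache object] + [AsyncEvent FastIndex AsyncCache object] + [AsyncCache object] + [AsyncEvent AsyncCache]
  take AsyncEvent:  [AsyncCache object] + [AsyncEvent FastIndex AsyncCache object] + [AsyncCache object] + [AsyncEvent AsyncCache]
  take FastIndex:  [AsyncCache object] + [FastIndex AsyncCache object] + [AsyncCache object] + [AsyncCache]
  take AsyncCache:  [AsyncCache object] + [AsyncCache object] + [AsyncCache object] + [AsyncCache]
  take object:  [object] + [object] + [object]
MRO: SmartActor FancyStore SmartTask AsyncEvent FastIndex AsyncCache object
super() in FancyStore.validate on a SmartActor instance goes to the class after FancyStore in SmartActor's MRO: SmartTask.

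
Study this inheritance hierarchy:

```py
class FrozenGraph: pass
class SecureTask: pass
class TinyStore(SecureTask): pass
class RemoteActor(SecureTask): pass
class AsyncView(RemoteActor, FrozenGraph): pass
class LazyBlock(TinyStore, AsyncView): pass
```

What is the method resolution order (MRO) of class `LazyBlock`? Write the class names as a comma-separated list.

L[LazyBlock] = LazyBlock + merge(L[TinyStore], L[AsyncView], [TinyStore AsyncView])
  take TinyStore:  [TinyStore SecureTask object] + [AsyncView RemoteActor SecureTask FrozenGraph object] + [TinyStore AsyncView]
  take AsyncView:  [SecureTask object] + [AsyncView RemoteActor SecureTask FrozenGraph object] + [AsyncView]
  take RemoteActor:  [SecureTask object] + [RemoteActor SecureTask FrozenGraph object]
  take SecureTask:  [SecureTask object] + [SecureTask FrozenGraph object]
  take FrozenGraph:  [object] + [FrozenGraph object]
  take object:  [object] + [object]

LazyBlock, TinyStore, AsyncView, RemoteActor, SecureTask, FrozenGraph, object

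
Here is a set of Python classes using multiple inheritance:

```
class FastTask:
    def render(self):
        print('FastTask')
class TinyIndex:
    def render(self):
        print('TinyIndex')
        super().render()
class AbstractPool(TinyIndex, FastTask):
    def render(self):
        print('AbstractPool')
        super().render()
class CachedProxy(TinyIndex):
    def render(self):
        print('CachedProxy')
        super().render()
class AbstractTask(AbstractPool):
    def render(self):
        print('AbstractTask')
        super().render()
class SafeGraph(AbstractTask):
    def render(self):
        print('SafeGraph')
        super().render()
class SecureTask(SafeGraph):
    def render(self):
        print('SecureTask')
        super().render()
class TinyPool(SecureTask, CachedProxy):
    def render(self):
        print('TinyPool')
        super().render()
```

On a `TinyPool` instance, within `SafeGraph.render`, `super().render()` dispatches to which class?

AbstractTask

L[TinyPool] = TinyPool + merge(L[SecureTask], L[CachedProxy], [SecureTask CachedProxy])
  take SecureTask:  [SecureTask SafeGraph AbstractTask AbstractPool TinyIndex FastTask object] + [CachedProxy TinyIndex object] + [SecureTask CachedProxy]
  take SafeGraph:  [SafeGraph AbstractTask AbstractPool TinyIndex FastTask object] + [CachedProxy TinyIndex object] + [CachedProxy]
  take AbstractTask:  [AbstractTask AbstractPool TinyIndex FastTask object] + [CachedProxy TinyIndex object] + [CachedProxy]
  take AbstractPool:  [AbstractPool TinyIndex FastTask object] + [CachedProxy TinyIndex object] + [CachedProxy]
  take CachedProxy:  [TinyIndex FastTask object] + [CachedProxy TinyIndex object] + [CachedProxy]
  take TinyIndex:  [TinyIndex FastTask object] + [TinyIndex object]
  take FastTask:  [FastTask object] + [object]
  take object:  [object] + [object]
MRO: TinyPool SecureTask SafeGraph AbstractTask AbstractPool CachedProxy TinyIndex FastTask object
super() in SafeGraph.render on a TinyPool instance goes to the class after SafeGraph in TinyPool's MRO: AbstractTask.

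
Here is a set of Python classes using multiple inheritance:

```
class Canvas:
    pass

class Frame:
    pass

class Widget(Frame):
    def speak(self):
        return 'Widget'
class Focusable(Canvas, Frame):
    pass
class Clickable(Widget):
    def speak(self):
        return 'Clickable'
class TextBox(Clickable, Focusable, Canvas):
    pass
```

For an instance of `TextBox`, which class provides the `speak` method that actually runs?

Clickable

L[TextBox] = TextBox + merge(L[Clickable], L[Focusable], L[Canvas], [Clickable Focusable Canvas])
  take Clickable:  [Clickable Widget Frame object] + [Focusable Canvas Frame object] + [Canvas object] + [Clickable Focusable Canvas]
  take Widget:  [Widget Frame object] + [Focusable Canvas Frame object] + [Canvas object] + [Focusable Canvas]
  take Focusable:  [Frame object] + [Focusable Canvas Frame object] + [Canvas object] + [Focusable Canvas]
  take Canvas:  [Frame object] + [Canvas Frame object] + [Canvas object] + [Canvas]
  take Frame:  [Frame object] + [Frame object] + [object]
  take object:  [object] + [object] + [object]
MRO: TextBox Clickable Widget Focusable Canvas Frame object
speak is defined in: Clickable, Widget. First along the MRO is Clickable.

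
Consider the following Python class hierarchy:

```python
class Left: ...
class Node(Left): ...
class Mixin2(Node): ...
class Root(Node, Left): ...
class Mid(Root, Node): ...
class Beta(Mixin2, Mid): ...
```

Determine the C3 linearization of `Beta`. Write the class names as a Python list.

[Beta, Mixin2, Mid, Root, Node, Left, object]

L[Beta] = Beta + merge(L[Mixin2], L[Mid], [Mixin2 Mid])
  take Mixin2:  [Mixin2 Node Left object] + [Mid Root Node Left object] + [Mixin2 Mid]
  take Mid:  [Node Left object] + [Mid Root Node Left object] + [Mid]
  take Root:  [Node Left object] + [Root Node Left object]
  take Node:  [Node Left object] + [Node Left object]
  take Left:  [Left object] + [Left object]
  take object:  [object] + [object]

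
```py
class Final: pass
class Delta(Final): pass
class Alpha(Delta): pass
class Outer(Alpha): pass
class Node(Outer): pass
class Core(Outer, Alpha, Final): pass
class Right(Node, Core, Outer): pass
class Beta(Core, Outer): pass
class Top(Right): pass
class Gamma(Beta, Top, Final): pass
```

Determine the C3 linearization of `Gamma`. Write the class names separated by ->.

Gamma -> Beta -> Top -> Right -> Node -> Core -> Outer -> Alpha -> Delta -> Final -> object

L[Gamma] = Gamma + merge(L[Beta], L[Top], L[Final], [Beta Top Final])
  take Beta:  [Beta Core Outer Alpha Delta Final object] + [Top Right Node Core Outer Alpha Delta Final object] + [Final object] + [Beta Top Final]
  take Top:  [Core Outer Alpha Delta Final object] + [Top Right Node Core Outer Alpha Delta Final object] + [Final object] + [Top Final]
  take Right:  [Core Outer Alpha Delta Final object] + [Right Node Core Outer Alpha Delta Final object] + [Final object] + [Final]
  take Node:  [Core Outer Alpha Delta Final object] + [Node Core Outer Alpha Delta Final object] + [Final object] + [Final]
  take Core:  [Core Outer Alpha Delta Final object] + [Core Outer Alpha Delta Final object] + [Final object] + [Final]
  take Outer:  [Outer Alpha Delta Final object] + [Outer Alpha Delta Final object] + [Final object] + [Final]
  take Alpha:  [Alpha Delta Final object] + [Alpha Delta Final object] + [Final object] + [Final]
  take Delta:  [Delta Final object] + [Delta Final object] + [Final object] + [Final]
  take Final:  [Final object] + [Final object] + [Final object] + [Final]
  take object:  [object] + [object] + [object]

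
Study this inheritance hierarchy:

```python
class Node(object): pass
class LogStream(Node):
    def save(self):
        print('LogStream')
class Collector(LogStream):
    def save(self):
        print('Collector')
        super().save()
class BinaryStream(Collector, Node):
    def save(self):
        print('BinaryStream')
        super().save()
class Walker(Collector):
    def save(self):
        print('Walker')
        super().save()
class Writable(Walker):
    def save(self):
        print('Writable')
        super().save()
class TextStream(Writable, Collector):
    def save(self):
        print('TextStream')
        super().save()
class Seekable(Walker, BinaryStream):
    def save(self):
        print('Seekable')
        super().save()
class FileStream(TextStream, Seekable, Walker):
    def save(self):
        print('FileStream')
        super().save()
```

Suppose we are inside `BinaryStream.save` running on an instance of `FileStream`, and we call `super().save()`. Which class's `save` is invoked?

L[FileStream] = FileStream + merge(L[TextStream], L[Seekable], L[Walker], [TextStream Seekable Walker])
  take TextStream:  [TextStream Writable Walker Collector LogStream Node object] + [Seekable Walker BinaryStream Collector LogStream Node object] + [Walker Collector LogStream Node object] + [TextStream Seekable Walker]
  take Writable:  [Writable Walker Collector LogStream Node object] + [Seekable Walker BinaryStream Collector LogStream Node object] + [Walker Collector LogStream Node object] + [Seekable Walker]
  take Seekable:  [Walker Collector LogStream Node object] + [Seekable Walker BinaryStream Collector LogStream Node object] + [Walker Collector LogStream Node object] + [Seekable Walker]
  take Walker:  [Walker Collector LogStream Node object] + [Walker BinaryStream Collector LogStream Node object] + [Walker Collector LogStream Node object] + [Walker]
  take BinaryStream:  [Collector LogStream Node object] + [BinaryStream Collector LogStream Node object] + [Collector LogStream Node object]
  take Collector:  [Collector LogStream Node object] + [Collector LogStream Node object] + [Collector LogStream Node object]
  take LogStream:  [LogStream Node object] + [LogStream Node object] + [LogStream Node object]
  take Node:  [Node object] + [Node object] + [Node object]
  take object:  [object] + [object] + [object]
MRO: FileStream TextStream Writable Seekable Walker BinaryStream Collector LogStream Node object
super() in BinaryStream.save on a FileStream instance goes to the class after BinaryStream in FileStream's MRO: Collector.

Collector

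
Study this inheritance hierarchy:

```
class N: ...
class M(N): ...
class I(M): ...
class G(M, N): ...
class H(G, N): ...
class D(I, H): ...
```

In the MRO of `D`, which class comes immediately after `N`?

L[D] = D + merge(L[I], L[H], [I H])
  take I:  [I M N object] + [H G M N object] + [I H]
  take H:  [M N object] + [H G M N object] + [H]
  take G:  [M N object] + [G M N object]
  take M:  [M N object] + [M N object]
  take N:  [N object] + [N object]
  take object:  [object] + [object]
MRO: D I H G M N object
N is at position 5; next is object.

object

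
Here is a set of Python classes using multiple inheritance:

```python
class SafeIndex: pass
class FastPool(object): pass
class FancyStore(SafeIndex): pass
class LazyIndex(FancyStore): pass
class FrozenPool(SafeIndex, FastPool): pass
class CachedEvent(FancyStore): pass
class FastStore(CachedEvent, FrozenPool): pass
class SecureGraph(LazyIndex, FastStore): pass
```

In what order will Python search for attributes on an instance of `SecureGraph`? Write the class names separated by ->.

SecureGraph -> LazyIndex -> FastStore -> CachedEvent -> FancyStore -> FrozenPool -> SafeIndex -> FastPool -> object

L[SecureGraph] = SecureGraph + merge(L[LazyIndex], L[FastStore], [LazyIndex FastStore])
  take LazyIndex:  [LazyIndex FancyStore SafeIndex object] + [FastStore CachedEvent FancyStore FrozenPool SafeIndex FastPool object] + [LazyIndex FastStore]
  take FastStore:  [FancyStore SafeIndex object] + [FastStore CachedEvent FancyStore FrozenPool SafeIndex FastPool object] + [FastStore]
  take CachedEvent:  [FancyStore SafeIndex object] + [CachedEvent FancyStore FrozenPool SafeIndex FastPool object]
  take FancyStore:  [FancyStore SafeIndex object] + [FancyStore FrozenPool SafeIndex FastPool object]
  take FrozenPool:  [SafeIndex object] + [FrozenPool SafeIndex FastPool object]
  take SafeIndex:  [SafeIndex object] + [SafeIndex FastPool object]
  take FastPool:  [object] + [FastPool object]
  take object:  [object] + [object]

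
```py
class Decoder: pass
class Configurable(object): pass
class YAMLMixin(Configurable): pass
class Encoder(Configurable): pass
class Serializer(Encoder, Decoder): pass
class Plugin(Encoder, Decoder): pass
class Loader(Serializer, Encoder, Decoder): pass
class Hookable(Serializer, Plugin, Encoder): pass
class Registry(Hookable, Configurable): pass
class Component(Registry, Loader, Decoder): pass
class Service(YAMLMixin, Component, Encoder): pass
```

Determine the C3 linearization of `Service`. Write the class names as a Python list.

L[Service] = Service + merge(L[YAMLMixin], L[Component], L[Encoder], [YAMLMixin Component Encoder])
  take YAMLMixin:  [YAMLMixin Configurable object] + [Component Registry Hookable Loader Serializer Plugin Encoder Configurable Decoder object] + [Encoder Configurable object] + [YAMLMixin Component Encoder]
  take Component:  [Configurable object] + [Component Registry Hookable Loader Serializer Plugin Encoder Configurable Decoder object] + [Encoder Configurable object] + [Component Encoder]
  take Registry:  [Configurable object] + [Registry Hookable Loader Serializer Plugin Encoder Configurable Decoder object] + [Encoder Configurable object] + [Encoder]
  take Hookable:  [Configurable object] + [Hookable Loader Serializer Plugin Encoder Configurable Decoder object] + [Encoder Configurable object] + [Encoder]
  take Loader:  [Configurable object] + [Loader Serializer Plugin Encoder Configurable Decoder object] + [Encoder Configurable object] + [Encoder]
  take Serializer:  [Configurable object] + [Serializer Plugin Encoder Configurable Decoder object] + [Encoder Configurable object] + [Encoder]
  take Plugin:  [Configurable object] + [Plugin Encoder Configurable Decoder object] + [Encoder Configurable object] + [Encoder]
  take Encoder:  [Configurable object] + [Encoder Configurable Decoder object] + [Encoder Configurable object] + [Encoder]
  take Configurable:  [Configurable object] + [Configurable Decoder object] + [Configurable object]
  take Decoder:  [object] + [Decoder object] + [object]
  take object:  [object] + [object] + [object]

[Service, YAMLMixin, Component, Registry, Hookable, Loader, Serializer, Plugin, Encoder, Configurable, Decoder, object]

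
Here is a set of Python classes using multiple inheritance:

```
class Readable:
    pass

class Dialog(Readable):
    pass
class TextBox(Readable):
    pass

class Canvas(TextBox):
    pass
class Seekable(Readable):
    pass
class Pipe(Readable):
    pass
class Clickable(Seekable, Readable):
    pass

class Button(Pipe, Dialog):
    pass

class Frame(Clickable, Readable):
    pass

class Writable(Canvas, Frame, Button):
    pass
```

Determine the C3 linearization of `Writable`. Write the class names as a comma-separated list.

L[Writable] = Writable + merge(L[Canvas], L[Frame], L[Button], [Canvas Frame Button])
  take Canvas:  [Canvas TextBox Readable object] + [Frame Clickable Seekable Readable object] + [Button Pipe Dialog Readable object] + [Canvas Frame Button]
  take TextBox:  [TextBox Readable object] + [Frame Clickable Seekable Readable object] + [Button Pipe Dialog Readable object] + [Frame Button]
  take Frame:  [Readable object] + [Frame Clickable Seekable Readable object] + [Button Pipe Dialog Readable object] + [Frame Button]
  take Clickable:  [Readable object] + [Clickable Seekable Readable object] + [Button Pipe Dialog Readable object] + [Button]
  take Seekable:  [Readable object] + [Seekable Readable object] + [Button Pipe Dialog Readable object] + [Button]
  take Button:  [Readable object] + [Readable object] + [Button Pipe Dialog Readable object] + [Button]
  take Pipe:  [Readable object] + [Readable object] + [Pipe Dialog Readable object]
  take Dialog:  [Readable object] + [Readable object] + [Dialog Readable object]
  take Readable:  [Readable object] + [Readable object] + [Readable object]
  take object:  [object] + [object] + [object]

Writable, Canvas, TextBox, Frame, Clickable, Seekable, Button, Pipe, Dialog, Readable, object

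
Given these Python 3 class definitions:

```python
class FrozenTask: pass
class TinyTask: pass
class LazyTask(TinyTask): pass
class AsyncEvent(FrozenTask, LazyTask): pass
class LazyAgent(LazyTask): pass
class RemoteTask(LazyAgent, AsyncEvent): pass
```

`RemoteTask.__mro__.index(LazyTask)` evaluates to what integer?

4

L[RemoteTask] = RemoteTask + merge(L[LazyAgent], L[AsyncEvent], [LazyAgent AsyncEvent])
  take LazyAgent:  [LazyAgent LazyTask TinyTask object] + [AsyncEvent FrozenTask LazyTask TinyTask object] + [LazyAgent AsyncEvent]
  take AsyncEvent:  [LazyTask TinyTask object] + [AsyncEvent FrozenTask LazyTask TinyTask object] + [AsyncEvent]
  take FrozenTask:  [LazyTask TinyTask object] + [FrozenTask LazyTask TinyTask object]
  take LazyTask:  [LazyTask TinyTask object] + [LazyTask TinyTask object]
  take TinyTask:  [TinyTask object] + [TinyTask object]
  take object:  [object] + [object]
MRO: RemoteTask LazyAgent AsyncEvent FrozenTask LazyTask TinyTask object
LazyTask sits at index 4.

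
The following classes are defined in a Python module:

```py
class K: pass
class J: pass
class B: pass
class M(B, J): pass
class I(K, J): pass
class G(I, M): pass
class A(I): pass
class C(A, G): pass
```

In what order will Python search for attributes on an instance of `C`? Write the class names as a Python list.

[C, A, G, I, K, M, B, J, object]

L[C] = C + merge(L[A], L[G], [A G])
  take A:  [A I K J object] + [G I K M B J object] + [A G]
  take G:  [I K J object] + [G I K M B J object] + [G]
  take I:  [I K J object] + [I K M B J object]
  take K:  [K J object] + [K M B J object]
  take M:  [J object] + [M B J object]
  take B:  [J object] + [B J object]
  take J:  [J object] + [J object]
  take object:  [object] + [object]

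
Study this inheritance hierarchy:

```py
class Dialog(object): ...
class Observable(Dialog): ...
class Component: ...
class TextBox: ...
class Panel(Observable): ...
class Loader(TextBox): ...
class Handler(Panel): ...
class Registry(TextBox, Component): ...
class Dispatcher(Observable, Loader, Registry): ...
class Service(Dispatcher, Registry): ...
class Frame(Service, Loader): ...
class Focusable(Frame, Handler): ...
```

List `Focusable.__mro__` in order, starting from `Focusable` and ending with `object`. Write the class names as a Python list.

[Focusable, Frame, Service, Dispatcher, Handler, Panel, Observable, Dialog, Loader, Registry, TextBox, Component, object]

L[Focusable] = Focusable + merge(L[Frame], L[Handler], [Frame Handler])
  take Frame:  [Frame Service Dispatcher Observable Dialog Loader Registry TextBox Component object] + [Handler Panel Observable Dialog object] + [Frame Handler]
  take Service:  [Service Dispatcher Observable Dialog Loader Registry TextBox Component object] + [Handler Panel Observable Dialog object] + [Handler]
  take Dispatcher:  [Dispatcher Observable Dialog Loader Registry TextBox Component object] + [Handler Panel Observable Dialog object] + [Handler]
  take Handler:  [Observable Dialog Loader Registry TextBox Component object] + [Handler Panel Observable Dialog object] + [Handler]
  take Panel:  [Observable Dialog Loader Registry TextBox Component object] + [Panel Observable Dialog object]
  take Observable:  [Observable Dialog Loader Registry TextBox Component object] + [Observable Dialog object]
  take Dialog:  [Dialog Loader Registry TextBox Component object] + [Dialog object]
  take Loader:  [Loader Registry TextBox Component object] + [object]
  take Registry:  [Registry TextBox Component object] + [object]
  take TextBox:  [TextBox Component object] + [object]
  take Component:  [Component object] + [object]
  take object:  [object] + [object]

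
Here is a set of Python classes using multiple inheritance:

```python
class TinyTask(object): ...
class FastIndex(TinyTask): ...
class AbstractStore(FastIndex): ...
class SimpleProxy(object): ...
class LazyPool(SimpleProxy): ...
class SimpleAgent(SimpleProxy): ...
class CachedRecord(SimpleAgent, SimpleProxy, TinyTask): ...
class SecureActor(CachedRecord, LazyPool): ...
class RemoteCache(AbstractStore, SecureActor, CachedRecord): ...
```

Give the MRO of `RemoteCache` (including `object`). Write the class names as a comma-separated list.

RemoteCache, AbstractStore, FastIndex, SecureActor, CachedRecord, SimpleAgent, LazyPool, SimpleProxy, TinyTask, object

L[RemoteCache] = RemoteCache + merge(L[AbstractStore], L[SecureActor], L[CachedRecord], [AbstractStore SecureActor CachedRecord])
  take AbstractStore:  [AbstractStore FastIndex TinyTask object] + [SecureActor CachedRecord SimpleAgent LazyPool SimpleProxy TinyTask object] + [CachedRecord SimpleAgent SimpleProxy TinyTask object] + [AbstractStore SecureActor CachedRecord]
  take FastIndex:  [FastIndex TinyTask object] + [SecureActor CachedRecord SimpleAgent LazyPool SimpleProxy TinyTask object] + [CachedRecord SimpleAgent SimpleProxy TinyTask object] + [SecureActor CachedRecord]
  take SecureActor:  [TinyTask object] + [SecureActor CachedRecord SimpleAgent LazyPool SimpleProxy TinyTask object] + [CachedRecord SimpleAgent SimpleProxy TinyTask object] + [SecureActor CachedRecord]
  take CachedRecord:  [TinyTask object] + [CachedRecord SimpleAgent LazyPool SimpleProxy TinyTask object] + [CachedRecord SimpleAgent SimpleProxy TinyTask object] + [CachedRecord]
  take SimpleAgent:  [TinyTask object] + [SimpleAgent LazyPool SimpleProxy TinyTask object] + [SimpleAgent SimpleProxy TinyTask object]
  take LazyPool:  [TinyTask object] + [LazyPool SimpleProxy TinyTask object] + [SimpleProxy TinyTask object]
  take SimpleProxy:  [TinyTask object] + [SimpleProxy TinyTask object] + [SimpleProxy TinyTask object]
  take TinyTask:  [TinyTask object] + [TinyTask object] + [TinyTask object]
  take object:  [object] + [object] + [object]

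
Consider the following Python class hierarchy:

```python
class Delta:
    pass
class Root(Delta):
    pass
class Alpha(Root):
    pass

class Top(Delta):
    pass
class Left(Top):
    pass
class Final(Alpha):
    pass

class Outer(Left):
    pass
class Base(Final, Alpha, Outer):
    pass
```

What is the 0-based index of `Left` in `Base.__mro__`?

L[Base] = Base + merge(L[Final], L[Alpha], L[Outer], [Final Alpha Outer])
  take Final:  [Final Alpha Root Delta object] + [Alpha Root Delta object] + [Outer Left Top Delta object] + [Final Alpha Outer]
  take Alpha:  [Alpha Root Delta object] + [Alpha Root Delta object] + [Outer Left Top Delta object] + [Alpha Outer]
  take Root:  [Root Delta object] + [Root Delta object] + [Outer Left Top Delta object] + [Outer]
  take Outer:  [Delta object] + [Delta object] + [Outer Left Top Delta object] + [Outer]
  take Left:  [Delta object] + [Delta object] + [Left Top Delta object]
  take Top:  [Delta object] + [Delta object] + [Top Delta object]
  take Delta:  [Delta object] + [Delta object] + [Delta object]
  take object:  [object] + [object] + [object]
MRO: Base Final Alpha Root Outer Left Top Delta object
Left sits at index 5.

5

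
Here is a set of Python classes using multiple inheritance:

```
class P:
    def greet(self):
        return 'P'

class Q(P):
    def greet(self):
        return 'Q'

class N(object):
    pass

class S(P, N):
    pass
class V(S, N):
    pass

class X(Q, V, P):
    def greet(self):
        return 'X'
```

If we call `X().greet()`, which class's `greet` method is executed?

X

L[X] = X + merge(L[Q], L[V], L[P], [Q V P])
  take Q:  [Q P object] + [V S P N object] + [P object] + [Q V P]
  take V:  [P object] + [V S P N object] + [P object] + [V P]
  take S:  [P object] + [S P N object] + [P object] + [P]
  take P:  [P object] + [P N object] + [P object] + [P]
  take N:  [object] + [N object] + [object]
  take object:  [object] + [object] + [object]
MRO: X Q V S P N object
greet is defined in: P, Q, X. First along the MRO is X.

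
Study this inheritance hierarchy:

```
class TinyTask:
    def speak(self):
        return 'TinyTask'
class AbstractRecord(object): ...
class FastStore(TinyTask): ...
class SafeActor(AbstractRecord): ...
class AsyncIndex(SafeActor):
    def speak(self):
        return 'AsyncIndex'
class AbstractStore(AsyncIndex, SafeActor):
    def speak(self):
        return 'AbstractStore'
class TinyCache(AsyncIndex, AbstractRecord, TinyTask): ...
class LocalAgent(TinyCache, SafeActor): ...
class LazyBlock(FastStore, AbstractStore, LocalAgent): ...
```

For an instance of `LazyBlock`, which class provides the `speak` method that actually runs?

L[LazyBlock] = LazyBlock + merge(L[FastStore], L[AbstractStore], L[LocalAgent], [FastStore AbstractStore LocalAgent])
  take FastStore:  [FastStore TinyTask object] + [AbstractStore AsyncIndex SafeActor AbstractRecord object] + [LocalAgent TinyCache AsyncIndex SafeActor AbstractRecord TinyTask object] + [FastStore AbstractStore LocalAgent]
  take AbstractStore:  [TinyTask object] + [AbstractStore AsyncIndex SafeActor AbstractRecord object] + [LocalAgent TinyCache AsyncIndex SafeActor AbstractRecord TinyTask object] + [AbstractStore LocalAgent]
  take LocalAgent:  [TinyTask object] + [AsyncIndex SafeActor AbstractRecord object] + [LocalAgent TinyCache AsyncIndex SafeActor AbstractRecord TinyTask object] + [LocalAgent]
  take TinyCache:  [TinyTask object] + [AsyncIndex SafeActor AbstractRecord object] + [TinyCache AsyncIndex SafeActor AbstractRecord TinyTask object]
  take AsyncIndex:  [TinyTask object] + [AsyncIndex SafeActor AbstractRecord object] + [AsyncIndex SafeActor AbstractRecord TinyTask object]
  take SafeActor:  [TinyTask object] + [SafeActor AbstractRecord object] + [SafeActor AbstractRecord TinyTask object]
  take AbstractRecord:  [TinyTask object] + [AbstractRecord object] + [AbstractRecord TinyTask object]
  take TinyTask:  [TinyTask object] + [object] + [TinyTask object]
  take object:  [object] + [object] + [object]
MRO: LazyBlock FastStore AbstractStore LocalAgent TinyCache AsyncIndex SafeActor AbstractRecord TinyTask object
speak is defined in: AbstractStore, AsyncIndex, TinyTask. First along the MRO is AbstractStore.

AbstractStore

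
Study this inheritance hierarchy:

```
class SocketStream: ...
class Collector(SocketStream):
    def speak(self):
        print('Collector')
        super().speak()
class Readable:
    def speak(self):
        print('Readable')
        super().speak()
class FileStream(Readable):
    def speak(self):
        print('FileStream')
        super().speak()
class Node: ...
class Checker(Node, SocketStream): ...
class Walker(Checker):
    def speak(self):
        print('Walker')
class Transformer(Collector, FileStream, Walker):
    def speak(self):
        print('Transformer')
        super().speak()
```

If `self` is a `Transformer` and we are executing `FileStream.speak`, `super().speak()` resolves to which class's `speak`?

L[Transformer] = Transformer + merge(L[Collector], L[FileStream], L[Walker], [Collector FileStream Walker])
  take Collector:  [Collector SocketStream object] + [FileStream Readable object] + [Walker Checker Node SocketStream object] + [Collector FileStream Walker]
  take FileStream:  [SocketStream object] + [FileStream Readable object] + [Walker Checker Node SocketStream object] + [FileStream Walker]
  take Readable:  [SocketStream object] + [Readable object] + [Walker Checker Node SocketStream object] + [Walker]
  take Walker:  [SocketStream object] + [object] + [Walker Checker Node SocketStream object] + [Walker]
  take Checker:  [SocketStream object] + [object] + [Checker Node SocketStream object]
  take Node:  [SocketStream object] + [object] + [Node SocketStream object]
  take SocketStream:  [SocketStream object] + [object] + [SocketStream object]
  take object:  [object] + [object] + [object]
MRO: Transformer Collector FileStream Readable Walker Checker Node SocketStream object
super() in FileStream.speak on a Transformer instance goes to the class after FileStream in Transformer's MRO: Readable.

Readable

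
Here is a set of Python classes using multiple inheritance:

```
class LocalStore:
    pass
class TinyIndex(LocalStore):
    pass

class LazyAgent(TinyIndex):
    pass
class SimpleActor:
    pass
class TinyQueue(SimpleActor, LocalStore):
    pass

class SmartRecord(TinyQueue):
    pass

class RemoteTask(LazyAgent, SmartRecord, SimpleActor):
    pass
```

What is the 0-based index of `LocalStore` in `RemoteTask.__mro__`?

L[RemoteTask] = RemoteTask + merge(L[LazyAgent], L[SmartRecord], L[SimpleActor], [LazyAgent SmartRecord SimpleActor])
  take LazyAgent:  [LazyAgent TinyIndex LocalStore object] + [SmartRecord TinyQueue SimpleActor LocalStore object] + [SimpleActor object] + [LazyAgent SmartRecord SimpleActor]
  take TinyIndex:  [TinyIndex LocalStore object] + [SmartRecord TinyQueue SimpleActor LocalStore object] + [SimpleActor object] + [SmartRecord SimpleActor]
  take SmartRecord:  [LocalStore object] + [SmartRecord TinyQueue SimpleActor LocalStore object] + [SimpleActor object] + [SmartRecord SimpleActor]
  take TinyQueue:  [LocalStore object] + [TinyQueue SimpleActor LocalStore object] + [SimpleActor object] + [SimpleActor]
  take SimpleActor:  [LocalStore object] + [SimpleActor LocalStore object] + [SimpleActor object] + [SimpleActor]
  take LocalStore:  [LocalStore object] + [LocalStore object] + [object]
  take object:  [object] + [object] + [object]
MRO: RemoteTask LazyAgent TinyIndex SmartRecord TinyQueue SimpleActor LocalStore object
LocalStore sits at index 6.

6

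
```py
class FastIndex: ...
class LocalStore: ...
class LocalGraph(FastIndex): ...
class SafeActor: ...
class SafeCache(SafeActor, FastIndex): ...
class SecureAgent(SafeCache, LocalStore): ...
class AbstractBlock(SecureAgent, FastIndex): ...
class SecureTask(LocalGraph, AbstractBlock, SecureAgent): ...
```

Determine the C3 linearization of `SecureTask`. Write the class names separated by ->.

L[SecureTask] = SecureTask + merge(L[LocalGraph], L[AbstractBlock], L[SecureAgent], [LocalGraph AbstractBlock SecureAgent])
  take LocalGraph:  [LocalGraph FastIndex object] + [AbstractBlock SecureAgent SafeCache SafeActor FastIndex LocalStore object] + [SecureAgent SafeCache SafeActor FastIndex LocalStore object] + [LocalGraph AbstractBlock SecureAgent]
  take AbstractBlock:  [FastIndex object] + [AbstractBlock SecureAgent SafeCache SafeActor FastIndex LocalStore object] + [SecureAgent SafeCache SafeActor FastIndex LocalStore object] + [AbstractBlock SecureAgent]
  take SecureAgent:  [FastIndex object] + [SecureAgent SafeCache SafeActor FastIndex LocalStore object] + [SecureAgent SafeCache SafeActor FastIndex LocalStore object] + [SecureAgent]
  take SafeCache:  [FastIndex object] + [SafeCache SafeActor FastIndex LocalStore object] + [SafeCache SafeActor FastIndex LocalStore object]
  take SafeActor:  [FastIndex object] + [SafeActor FastIndex LocalStore object] + [SafeActor FastIndex LocalStore object]
  take FastIndex:  [FastIndex object] + [FastIndex LocalStore object] + [FastIndex LocalStore object]
  take LocalStore:  [object] + [LocalStore object] + [LocalStore object]
  take object:  [object] + [object] + [object]

SecureTask -> LocalGraph -> AbstractBlock -> SecureAgent -> SafeCache -> SafeActor -> FastIndex -> LocalStore -> object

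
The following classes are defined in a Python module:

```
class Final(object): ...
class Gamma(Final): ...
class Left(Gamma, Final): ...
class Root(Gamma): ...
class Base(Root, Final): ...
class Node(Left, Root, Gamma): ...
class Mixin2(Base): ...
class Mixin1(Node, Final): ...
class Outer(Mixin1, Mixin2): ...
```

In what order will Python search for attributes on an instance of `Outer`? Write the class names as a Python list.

[Outer, Mixin1, Node, Left, Mixin2, Base, Root, Gamma, Final, object]

L[Outer] = Outer + merge(L[Mixin1], L[Mixin2], [Mixin1 Mixin2])
  take Mixin1:  [Mixin1 Node Left Root Gamma Final object] + [Mixin2 Base Root Gamma Final object] + [Mixin1 Mixin2]
  take Node:  [Node Left Root Gamma Final object] + [Mixin2 Base Root Gamma Final object] + [Mixin2]
  take Left:  [Left Root Gamma Final object] + [Mixin2 Base Root Gamma Final object] + [Mixin2]
  take Mixin2:  [Root Gamma Final object] + [Mixin2 Base Root Gamma Final object] + [Mixin2]
  take Base:  [Root Gamma Final object] + [Base Root Gamma Final object]
  take Root:  [Root Gamma Final object] + [Root Gamma Final object]
  take Gamma:  [Gamma Final object] + [Gamma Final object]
  take Final:  [Final object] + [Final object]
  take object:  [object] + [object]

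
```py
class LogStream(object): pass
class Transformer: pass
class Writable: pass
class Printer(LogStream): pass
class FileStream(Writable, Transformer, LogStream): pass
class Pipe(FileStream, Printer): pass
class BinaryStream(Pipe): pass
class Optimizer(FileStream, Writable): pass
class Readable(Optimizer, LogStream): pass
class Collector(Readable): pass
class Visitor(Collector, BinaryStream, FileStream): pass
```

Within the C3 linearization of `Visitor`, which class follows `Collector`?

Readable

L[Visitor] = Visitor + merge(L[Collector], L[BinaryStream], L[FileStream], [Collector BinaryStream FileStream])
  take Collector:  [Collector Readable Optimizer FileStream Writable Transformer LogStream object] + [BinaryStream Pipe FileStream Writable Transformer Printer LogStream object] + [FileStream Writable Transformer LogStream object] + [Collector BinaryStream FileStream]
  take Readable:  [Readable Optimizer FileStream Writable Transformer LogStream object] + [BinaryStream Pipe FileStream Writable Transformer Printer LogStream object] + [FileStream Writable Transformer LogStream object] + [BinaryStream FileStream]
  take Optimizer:  [Optimizer FileStream Writable Transformer LogStream object] + [BinaryStream Pipe FileStream Writable Transformer Printer LogStream object] + [FileStream Writable Transformer LogStream object] + [BinaryStream FileStream]
  take BinaryStream:  [FileStream Writable Transformer LogStream object] + [BinaryStream Pipe FileStream Writable Transformer Printer LogStream object] + [FileStream Writable Transformer LogStream object] + [BinaryStream FileStream]
  take Pipe:  [FileStream Writable Transformer LogStream object] + [Pipe FileStream Writable Transformer Printer LogStream object] + [FileStream Writable Transformer LogStream object] + [FileStream]
  take FileStream:  [FileStream Writable Transformer LogStream object] + [FileStream Writable Transformer Printer LogStream object] + [FileStream Writable Transformer LogStream object] + [FileStream]
  take Writable:  [Writable Transformer LogStream object] + [Writable Transformer Printer LogStream object] + [Writable Transformer LogStream object]
  take Transformer:  [Transformer LogStream object] + [Transformer Printer LogStream object] + [Transformer LogStream object]
  take Printer:  [LogStream object] + [Printer LogStream object] + [LogStream object]
  take LogStream:  [LogStream object] + [LogStream object] + [LogStream object]
  take object:  [object] + [object] + [object]
MRO: Visitor Collector Readable Optimizer BinaryStream Pipe FileStream Writable Transformer Printer LogStream object
Collector is at position 1; next is Readable.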